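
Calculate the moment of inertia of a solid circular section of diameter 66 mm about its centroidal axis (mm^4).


r = d / 2 = 66 / 2 = 33.0 mm
I = pi * r^4 / 4 = pi * 33.0^4 / 4
= 931420.18 mm^4

931420.18 mm^4


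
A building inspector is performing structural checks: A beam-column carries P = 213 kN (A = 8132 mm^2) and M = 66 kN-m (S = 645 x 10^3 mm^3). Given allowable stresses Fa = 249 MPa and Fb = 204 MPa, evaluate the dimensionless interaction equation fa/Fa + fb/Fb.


f_a = P / A = 213000.0 / 8132 = 26.1928 MPa
f_b = M / S = 66000000.0 / 645000.0 = 102.3256 MPa
Ratio = f_a / Fa + f_b / Fb
= 26.1928 / 249 + 102.3256 / 204
= 0.6068 (dimensionless)

0.6068 (dimensionless)


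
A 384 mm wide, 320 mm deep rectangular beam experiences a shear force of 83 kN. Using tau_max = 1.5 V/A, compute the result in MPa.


A = b * h = 384 * 320 = 122880 mm^2
V = 83 kN = 83000.0 N
tau_max = 1.5 * V / A = 1.5 * 83000.0 / 122880
= 1.0132 MPa

1.0132 MPa


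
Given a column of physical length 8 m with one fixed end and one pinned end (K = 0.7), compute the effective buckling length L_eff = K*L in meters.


L_eff = K * L
= 0.7 * 8
= 5.6 m

5.6 m


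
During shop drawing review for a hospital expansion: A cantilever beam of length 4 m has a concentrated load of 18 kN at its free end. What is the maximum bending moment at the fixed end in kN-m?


For a cantilever with a point load at the free end:
M_max = P * L = 18 * 4 = 72 kN-m

72 kN-m


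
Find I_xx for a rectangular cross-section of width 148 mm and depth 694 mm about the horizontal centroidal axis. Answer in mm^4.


I = b * h^3 / 12
= 148 * 694^3 / 12
= 148 * 334255384 / 12
= 4122483069.33 mm^4

4122483069.33 mm^4


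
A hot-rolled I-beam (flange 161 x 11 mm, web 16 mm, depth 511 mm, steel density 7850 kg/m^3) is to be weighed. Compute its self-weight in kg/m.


A_flanges = 2 * 161 * 11 = 3542 mm^2
A_web = (511 - 2 * 11) * 16 = 7824 mm^2
A_total = 3542 + 7824 = 11366 mm^2 = 0.011366 m^2
Weight = rho * A = 7850 * 0.011366 = 89.2231 kg/m

89.2231 kg/m


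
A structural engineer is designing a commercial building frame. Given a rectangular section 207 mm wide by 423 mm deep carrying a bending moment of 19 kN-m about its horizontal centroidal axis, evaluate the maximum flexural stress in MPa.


I = b * h^3 / 12 = 207 * 423^3 / 12 = 1305600180.75 mm^4
y = h / 2 = 423 / 2 = 211.5 mm
M = 19 kN-m = 19000000.0 N-mm
sigma = M * y / I = 19000000.0 * 211.5 / 1305600180.75
= 3.08 MPa

3.08 MPa


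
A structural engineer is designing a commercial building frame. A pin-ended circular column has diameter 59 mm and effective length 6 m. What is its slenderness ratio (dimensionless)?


Radius of gyration r = d / 4 = 59 / 4 = 14.75 mm
L_eff = 6000.0 mm
Slenderness ratio = L / r = 6000.0 / 14.75 = 406.78 (dimensionless)

406.78 (dimensionless)


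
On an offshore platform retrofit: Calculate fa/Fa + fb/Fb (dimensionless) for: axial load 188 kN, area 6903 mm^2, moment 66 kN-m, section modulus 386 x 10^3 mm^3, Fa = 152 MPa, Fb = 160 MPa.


f_a = P / A = 188000.0 / 6903 = 27.2345 MPa
f_b = M / S = 66000000.0 / 386000.0 = 170.9845 MPa
Ratio = f_a / Fa + f_b / Fb
= 27.2345 / 152 + 170.9845 / 160
= 1.2478 (dimensionless)

1.2478 (dimensionless)


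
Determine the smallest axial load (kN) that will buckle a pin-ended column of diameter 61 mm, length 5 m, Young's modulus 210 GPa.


I = pi * d^4 / 64 = 679656.13 mm^4
L = 5000.0 mm
P_cr = pi^2 * E * I / L^2
= 9.8696 * 210000.0 * 679656.13 / 5000.0^2
= 56346.67 N = 56.3467 kN

56.3467 kN


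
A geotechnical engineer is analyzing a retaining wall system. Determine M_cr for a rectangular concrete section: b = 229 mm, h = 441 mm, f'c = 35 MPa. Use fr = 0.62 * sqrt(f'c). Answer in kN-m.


fr = 0.62 * sqrt(35) = 0.62 * 5.9161 = 3.668 MPa
I = 229 * 441^3 / 12 = 1636703475.75 mm^4
y_t = 220.5 mm
M_cr = fr * I / y_t = 3.668 * 1636703475.75 / 220.5 N-mm
= 27.2262 kN-m

27.2262 kN-m


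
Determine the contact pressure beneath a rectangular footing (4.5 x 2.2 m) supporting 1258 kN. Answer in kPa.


A = 4.5 * 2.2 = 9.9 m^2
q = P / A = 1258 / 9.9
= 127.0707 kPa

127.0707 kPa


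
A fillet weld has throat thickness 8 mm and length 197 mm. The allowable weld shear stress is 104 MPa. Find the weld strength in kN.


Strength = throat * length * allowable stress
= 8 * 197 * 104 N
= 163904 N
= 163.9 kN

163.9 kN


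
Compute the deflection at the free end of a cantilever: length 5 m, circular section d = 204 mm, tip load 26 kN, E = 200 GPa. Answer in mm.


I = pi * d^4 / 64 = pi * 204^4 / 64 = 85014023.05 mm^4
L = 5000.0 mm, P = 26000.0 N, E = 200000.0 MPa
delta = P * L^3 / (3 * E * I)
= 26000.0 * 5000.0^3 / (3 * 200000.0 * 85014023.05)
= 63.715 mm

63.715 mm


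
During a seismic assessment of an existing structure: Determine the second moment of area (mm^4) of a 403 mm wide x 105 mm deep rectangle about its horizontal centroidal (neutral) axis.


I = b * h^3 / 12
= 403 * 105^3 / 12
= 403 * 1157625 / 12
= 38876906.25 mm^4

38876906.25 mm^4


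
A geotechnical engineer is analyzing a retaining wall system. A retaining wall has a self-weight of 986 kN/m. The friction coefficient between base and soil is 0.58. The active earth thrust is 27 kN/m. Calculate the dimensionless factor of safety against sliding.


Resisting force = mu * W = 0.58 * 986 = 571.88 kN/m
FOS = Resisting / Driving = 571.88 / 27
= 21.1807 (dimensionless)

21.1807 (dimensionless)


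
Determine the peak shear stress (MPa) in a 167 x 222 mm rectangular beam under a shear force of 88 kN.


A = b * h = 167 * 222 = 37074 mm^2
V = 88 kN = 88000.0 N
tau_max = 1.5 * V / A = 1.5 * 88000.0 / 37074
= 3.5604 MPa

3.5604 MPa


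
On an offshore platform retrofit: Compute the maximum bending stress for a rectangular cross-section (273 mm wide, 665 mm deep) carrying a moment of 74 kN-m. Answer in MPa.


I = b * h^3 / 12 = 273 * 665^3 / 12 = 6690311468.75 mm^4
y = h / 2 = 665 / 2 = 332.5 mm
M = 74 kN-m = 74000000.0 N-mm
sigma = M * y / I = 74000000.0 * 332.5 / 6690311468.75
= 3.68 MPa

3.68 MPa


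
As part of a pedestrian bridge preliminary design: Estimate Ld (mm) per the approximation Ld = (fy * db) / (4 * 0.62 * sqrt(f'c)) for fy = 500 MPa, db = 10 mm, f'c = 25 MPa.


Ld = (fy * db) / (4 * 0.62 * sqrt(f'c))
= (500 * 10) / (4 * 0.62 * sqrt(25))
= 5000 / 12.4
= 403.23 mm

403.23 mm


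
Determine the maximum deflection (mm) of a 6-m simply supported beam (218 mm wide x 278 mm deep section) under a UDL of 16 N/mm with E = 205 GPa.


I = 218 * 278^3 / 12 = 390309961.33 mm^4
L = 6000.0 mm, w = 16 N/mm, E = 205000.0 MPa
delta = 5 * w * L^4 / (384 * E * I)
= 5 * 16 * 6000.0^4 / (384 * 205000.0 * 390309961.33)
= 3.3744 mm

3.3744 mm


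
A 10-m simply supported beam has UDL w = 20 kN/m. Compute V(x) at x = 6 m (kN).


R_A = w * L / 2 = 20 * 10 / 2 = 100.0 kN
V(x) = R_A - w * x = 100.0 - 20 * 6
= -20.0 kN

-20.0 kN


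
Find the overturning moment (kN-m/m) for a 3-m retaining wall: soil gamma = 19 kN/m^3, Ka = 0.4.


Pa = 0.5 * Ka * gamma * H^2
= 0.5 * 0.4 * 19 * 3^2
= 34.2 kN/m
Arm = H / 3 = 3 / 3 = 1.0 m
Mo = Pa * arm = Pa * H / 3 = 34.2 * 3 / 3 = 34.2 kN-m/m

34.2 kN-m/m


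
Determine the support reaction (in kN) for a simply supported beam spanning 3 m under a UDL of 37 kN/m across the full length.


Total load = w * L = 37 * 3 = 111 kN
By symmetry, each reaction R = total / 2 = 111 / 2 = 55.5 kN

55.5 kN


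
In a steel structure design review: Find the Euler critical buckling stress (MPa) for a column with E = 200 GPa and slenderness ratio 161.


sigma_cr = pi^2 * E / lambda^2
= 9.8696 * 200000.0 / 161^2
= 9.8696 * 200000.0 / 25921
= 76.1514 MPa

76.1514 MPa


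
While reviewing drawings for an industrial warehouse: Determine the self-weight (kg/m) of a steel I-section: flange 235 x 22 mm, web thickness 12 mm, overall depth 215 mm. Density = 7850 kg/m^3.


A_flanges = 2 * 235 * 22 = 10340 mm^2
A_web = (215 - 2 * 22) * 12 = 2052 mm^2
A_total = 10340 + 2052 = 12392 mm^2 = 0.012392 m^2
Weight = rho * A = 7850 * 0.012392 = 97.2772 kg/m

97.2772 kg/m


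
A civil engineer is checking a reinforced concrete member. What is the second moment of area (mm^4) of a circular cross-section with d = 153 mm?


r = d / 2 = 153 / 2 = 76.5 mm
I = pi * r^4 / 4 = pi * 76.5^4 / 4
= 26898968.23 mm^4

26898968.23 mm^4


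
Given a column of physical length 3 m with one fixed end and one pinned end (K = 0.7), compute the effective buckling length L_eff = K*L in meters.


L_eff = K * L
= 0.7 * 3
= 2.1 m

2.1 m


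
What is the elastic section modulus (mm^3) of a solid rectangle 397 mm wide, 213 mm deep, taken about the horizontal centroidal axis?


S = b * h^2 / 6
= 397 * 213^2 / 6
= 397 * 45369 / 6
= 3001915.5 mm^3

3001915.5 mm^3


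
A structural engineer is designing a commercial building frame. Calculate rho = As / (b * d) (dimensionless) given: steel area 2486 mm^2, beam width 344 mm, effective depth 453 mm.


rho = As / (b * d)
= 2486 / (344 * 453)
= 2486 / 155832
= 0.015953 (dimensionless)

0.015953 (dimensionless)


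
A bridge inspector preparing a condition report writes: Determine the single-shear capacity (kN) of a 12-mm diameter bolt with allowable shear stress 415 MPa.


A = pi * d^2 / 4 = pi * 12^2 / 4 = 113.0973 mm^2
V = f_v * A / 1000 = 415 * 113.0973 / 1000
= 46.9354 kN

46.9354 kN


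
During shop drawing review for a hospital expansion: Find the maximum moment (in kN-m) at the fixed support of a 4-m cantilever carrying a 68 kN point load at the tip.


For a cantilever with a point load at the free end:
M_max = P * L = 68 * 4 = 272 kN-m

272 kN-m


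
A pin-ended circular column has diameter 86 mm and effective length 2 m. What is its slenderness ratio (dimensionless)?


Radius of gyration r = d / 4 = 86 / 4 = 21.5 mm
L_eff = 2000.0 mm
Slenderness ratio = L / r = 2000.0 / 21.5 = 93.02 (dimensionless)

93.02 (dimensionless)


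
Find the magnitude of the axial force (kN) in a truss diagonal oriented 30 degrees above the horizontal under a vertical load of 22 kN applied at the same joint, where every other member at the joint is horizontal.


At the joint, only the diagonal has a vertical component, so vertical equilibrium gives:
F * sin(30) = 22
F = 22 / sin(30)
= 22 / 0.5
= 44.0 kN

44.0 kN


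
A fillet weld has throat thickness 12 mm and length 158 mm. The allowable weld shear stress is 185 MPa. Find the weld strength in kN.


Strength = throat * length * allowable stress
= 12 * 158 * 185 N
= 350760 N
= 350.76 kN

350.76 kN


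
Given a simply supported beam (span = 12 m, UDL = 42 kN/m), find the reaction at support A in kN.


Total load = w * L = 42 * 12 = 504 kN
By symmetry, each reaction R = total / 2 = 504 / 2 = 252.0 kN

252.0 kN


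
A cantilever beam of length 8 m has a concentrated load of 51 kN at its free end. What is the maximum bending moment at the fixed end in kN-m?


For a cantilever with a point load at the free end:
M_max = P * L = 51 * 8 = 408 kN-m

408 kN-m


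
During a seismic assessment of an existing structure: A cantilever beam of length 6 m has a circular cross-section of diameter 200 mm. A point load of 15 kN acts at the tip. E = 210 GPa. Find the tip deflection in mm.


I = pi * d^4 / 64 = pi * 200^4 / 64 = 78539816.34 mm^4
L = 6000.0 mm, P = 15000.0 N, E = 210000.0 MPa
delta = P * L^3 / (3 * E * I)
= 15000.0 * 6000.0^3 / (3 * 210000.0 * 78539816.34)
= 65.4809 mm

65.4809 mm


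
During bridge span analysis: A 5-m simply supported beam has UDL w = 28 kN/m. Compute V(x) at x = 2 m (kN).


R_A = w * L / 2 = 28 * 5 / 2 = 70.0 kN
V(x) = R_A - w * x = 70.0 - 28 * 2
= 14.0 kN

14.0 kN


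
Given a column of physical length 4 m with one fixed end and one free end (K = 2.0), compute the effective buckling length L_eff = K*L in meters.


L_eff = K * L
= 2.0 * 4
= 8.0 m

8.0 m


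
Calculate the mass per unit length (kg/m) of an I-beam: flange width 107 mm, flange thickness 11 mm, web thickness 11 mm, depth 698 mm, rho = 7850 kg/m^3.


A_flanges = 2 * 107 * 11 = 2354 mm^2
A_web = (698 - 2 * 11) * 11 = 7436 mm^2
A_total = 2354 + 7436 = 9790 mm^2 = 0.009790 m^2
Weight = rho * A = 7850 * 0.009790 = 76.8515 kg/m

76.8515 kg/m


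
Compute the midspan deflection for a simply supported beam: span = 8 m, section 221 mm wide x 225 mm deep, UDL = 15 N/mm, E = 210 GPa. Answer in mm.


I = 221 * 225^3 / 12 = 209777343.75 mm^4
L = 8000.0 mm, w = 15 N/mm, E = 210000.0 MPa
delta = 5 * w * L^4 / (384 * E * I)
= 5 * 15 * 8000.0^4 / (384 * 210000.0 * 209777343.75)
= 18.1598 mm

18.1598 mm


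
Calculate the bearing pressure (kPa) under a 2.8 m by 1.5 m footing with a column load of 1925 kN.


A = 2.8 * 1.5 = 4.2 m^2
q = P / A = 1925 / 4.2
= 458.3333 kPa

458.3333 kPa


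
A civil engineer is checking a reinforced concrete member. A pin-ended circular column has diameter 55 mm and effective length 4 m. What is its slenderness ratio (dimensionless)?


Radius of gyration r = d / 4 = 55 / 4 = 13.75 mm
L_eff = 4000.0 mm
Slenderness ratio = L / r = 4000.0 / 13.75 = 290.91 (dimensionless)

290.91 (dimensionless)


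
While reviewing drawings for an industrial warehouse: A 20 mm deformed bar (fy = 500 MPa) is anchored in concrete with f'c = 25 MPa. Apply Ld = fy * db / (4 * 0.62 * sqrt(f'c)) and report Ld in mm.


Ld = (fy * db) / (4 * 0.62 * sqrt(f'c))
= (500 * 20) / (4 * 0.62 * sqrt(25))
= 10000 / 12.4
= 806.45 mm

806.45 mm


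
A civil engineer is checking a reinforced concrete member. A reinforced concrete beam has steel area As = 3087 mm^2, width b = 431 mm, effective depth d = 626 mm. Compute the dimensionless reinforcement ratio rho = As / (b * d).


rho = As / (b * d)
= 3087 / (431 * 626)
= 3087 / 269806
= 0.011442 (dimensionless)

0.011442 (dimensionless)


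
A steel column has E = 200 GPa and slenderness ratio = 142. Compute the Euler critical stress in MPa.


sigma_cr = pi^2 * E / lambda^2
= 9.8696 * 200000.0 / 142^2
= 9.8696 * 200000.0 / 20164
= 97.8933 MPa

97.8933 MPa


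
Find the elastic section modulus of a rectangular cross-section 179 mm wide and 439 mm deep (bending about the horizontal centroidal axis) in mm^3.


S = b * h^2 / 6
= 179 * 439^2 / 6
= 179 * 192721 / 6
= 5749509.83 mm^3

5749509.83 mm^3


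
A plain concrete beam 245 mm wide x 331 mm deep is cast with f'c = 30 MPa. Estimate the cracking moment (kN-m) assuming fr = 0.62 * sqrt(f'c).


fr = 0.62 * sqrt(30) = 0.62 * 5.4772 = 3.3959 MPa
I = 245 * 331^3 / 12 = 740404107.92 mm^4
y_t = 165.5 mm
M_cr = fr * I / y_t = 3.3959 * 740404107.92 / 165.5 N-mm
= 15.1923 kN-m

15.1923 kN-m


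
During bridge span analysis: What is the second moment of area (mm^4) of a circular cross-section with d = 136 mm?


r = d / 2 = 136 / 2 = 68.0 mm
I = pi * r^4 / 4 = pi * 68.0^4 / 4
= 16792893.44 mm^4

16792893.44 mm^4


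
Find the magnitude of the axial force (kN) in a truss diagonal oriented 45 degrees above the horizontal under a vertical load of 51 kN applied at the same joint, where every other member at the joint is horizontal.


At the joint, only the diagonal has a vertical component, so vertical equilibrium gives:
F * sin(45) = 51
F = 51 / sin(45)
= 51 / 0.707107
= 72.12 kN

72.12 kN


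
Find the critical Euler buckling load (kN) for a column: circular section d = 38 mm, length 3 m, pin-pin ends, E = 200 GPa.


I = pi * d^4 / 64 = 102353.87 mm^4
L = 3000.0 mm
P_cr = pi^2 * E * I / L^2
= 9.8696 * 200000.0 * 102353.87 / 3000.0^2
= 22448.72 N = 22.4487 kN

22.4487 kN


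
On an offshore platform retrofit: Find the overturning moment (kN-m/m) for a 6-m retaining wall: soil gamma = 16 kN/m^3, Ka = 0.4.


Pa = 0.5 * Ka * gamma * H^2
= 0.5 * 0.4 * 16 * 6^2
= 115.2 kN/m
Arm = H / 3 = 6 / 3 = 2.0 m
Mo = Pa * arm = Pa * H / 3 = 115.2 * 6 / 3 = 230.4 kN-m/m

230.4 kN-m/m


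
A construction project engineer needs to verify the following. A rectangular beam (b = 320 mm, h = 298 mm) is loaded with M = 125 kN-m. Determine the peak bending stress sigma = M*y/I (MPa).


I = b * h^3 / 12 = 320 * 298^3 / 12 = 705695786.67 mm^4
y = h / 2 = 298 / 2 = 149.0 mm
M = 125 kN-m = 125000000.0 N-mm
sigma = M * y / I = 125000000.0 * 149.0 / 705695786.67
= 26.39 MPa

26.39 MPa


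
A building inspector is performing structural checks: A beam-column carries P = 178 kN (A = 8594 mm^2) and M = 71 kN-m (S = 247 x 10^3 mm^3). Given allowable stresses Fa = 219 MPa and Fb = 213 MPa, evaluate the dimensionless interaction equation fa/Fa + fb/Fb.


f_a = P / A = 178000.0 / 8594 = 20.7121 MPa
f_b = M / S = 71000000.0 / 247000.0 = 287.4494 MPa
Ratio = f_a / Fa + f_b / Fb
= 20.7121 / 219 + 287.4494 / 213
= 1.4441 (dimensionless)

1.4441 (dimensionless)


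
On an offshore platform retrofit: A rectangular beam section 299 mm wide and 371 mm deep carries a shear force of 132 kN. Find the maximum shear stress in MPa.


A = b * h = 299 * 371 = 110929 mm^2
V = 132 kN = 132000.0 N
tau_max = 1.5 * V / A = 1.5 * 132000.0 / 110929
= 1.7849 MPa

1.7849 MPa


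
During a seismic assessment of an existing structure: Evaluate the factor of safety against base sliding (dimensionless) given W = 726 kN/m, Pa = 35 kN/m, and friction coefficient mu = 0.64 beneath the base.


Resisting force = mu * W = 0.64 * 726 = 464.64 kN/m
FOS = Resisting / Driving = 464.64 / 35
= 13.2754 (dimensionless)

13.2754 (dimensionless)


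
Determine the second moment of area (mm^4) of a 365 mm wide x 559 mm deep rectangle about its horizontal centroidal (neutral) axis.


I = b * h^3 / 12
= 365 * 559^3 / 12
= 365 * 174676879 / 12
= 5313088402.92 mm^4

5313088402.92 mm^4


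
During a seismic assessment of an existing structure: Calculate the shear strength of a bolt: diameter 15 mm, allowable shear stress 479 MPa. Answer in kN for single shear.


A = pi * d^2 / 4 = pi * 15^2 / 4 = 176.7146 mm^2
V = f_v * A / 1000 = 479 * 176.7146 / 1000
= 84.6463 kN

84.6463 kN


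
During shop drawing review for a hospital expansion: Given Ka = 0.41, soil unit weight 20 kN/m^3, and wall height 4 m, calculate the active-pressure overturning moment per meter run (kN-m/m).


Pa = 0.5 * Ka * gamma * H^2
= 0.5 * 0.41 * 20 * 4^2
= 65.6 kN/m
Arm = H / 3 = 4 / 3 = 1.3333 m
Mo = Pa * arm = Pa * H / 3 = 65.6 * 4 / 3 = 87.4667 kN-m/m

87.4667 kN-m/m


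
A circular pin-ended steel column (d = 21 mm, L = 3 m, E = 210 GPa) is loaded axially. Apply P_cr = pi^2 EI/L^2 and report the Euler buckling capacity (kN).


I = pi * d^4 / 64 = 9546.56 mm^4
L = 3000.0 mm
P_cr = pi^2 * E * I / L^2
= 9.8696 * 210000.0 * 9546.56 / 3000.0^2
= 2198.49 N = 2.1985 kN

2.1985 kN


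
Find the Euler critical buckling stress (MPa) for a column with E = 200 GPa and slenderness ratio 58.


sigma_cr = pi^2 * E / lambda^2
= 9.8696 * 200000.0 / 58^2
= 9.8696 * 200000.0 / 3364
= 586.7779 MPa

586.7779 MPa


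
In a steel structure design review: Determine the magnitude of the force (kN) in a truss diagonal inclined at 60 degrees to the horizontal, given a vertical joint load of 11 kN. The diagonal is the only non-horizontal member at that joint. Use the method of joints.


At the joint, only the diagonal has a vertical component, so vertical equilibrium gives:
F * sin(60) = 11
F = 11 / sin(60)
= 11 / 0.866025
= 12.7 kN

12.7 kN


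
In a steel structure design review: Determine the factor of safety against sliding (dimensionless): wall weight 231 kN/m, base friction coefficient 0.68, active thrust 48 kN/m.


Resisting force = mu * W = 0.68 * 231 = 157.08 kN/m
FOS = Resisting / Driving = 157.08 / 48
= 3.2725 (dimensionless)

3.2725 (dimensionless)


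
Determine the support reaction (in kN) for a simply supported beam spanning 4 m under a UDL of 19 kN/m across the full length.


Total load = w * L = 19 * 4 = 76 kN
By symmetry, each reaction R = total / 2 = 76 / 2 = 38.0 kN

38.0 kN


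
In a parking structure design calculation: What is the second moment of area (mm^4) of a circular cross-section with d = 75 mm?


r = d / 2 = 75 / 2 = 37.5 mm
I = pi * r^4 / 4 = pi * 37.5^4 / 4
= 1553155.55 mm^4

1553155.55 mm^4


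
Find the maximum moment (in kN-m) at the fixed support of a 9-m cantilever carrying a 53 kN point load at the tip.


For a cantilever with a point load at the free end:
M_max = P * L = 53 * 9 = 477 kN-m

477 kN-m


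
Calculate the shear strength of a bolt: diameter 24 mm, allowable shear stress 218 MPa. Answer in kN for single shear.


A = pi * d^2 / 4 = pi * 24^2 / 4 = 452.3893 mm^2
V = f_v * A / 1000 = 218 * 452.3893 / 1000
= 98.6209 kN

98.6209 kN


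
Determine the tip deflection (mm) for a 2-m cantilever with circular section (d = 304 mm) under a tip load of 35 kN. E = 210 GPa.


I = pi * d^4 / 64 = pi * 304^4 / 64 = 419241468.12 mm^4
L = 2000.0 mm, P = 35000.0 N, E = 210000.0 MPa
delta = P * L^3 / (3 * E * I)
= 35000.0 * 2000.0^3 / (3 * 210000.0 * 419241468.12)
= 1.0601 mm

1.0601 mm


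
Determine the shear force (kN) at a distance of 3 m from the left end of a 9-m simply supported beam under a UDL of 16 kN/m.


R_A = w * L / 2 = 16 * 9 / 2 = 72.0 kN
V(x) = R_A - w * x = 72.0 - 16 * 3
= 24.0 kN

24.0 kN


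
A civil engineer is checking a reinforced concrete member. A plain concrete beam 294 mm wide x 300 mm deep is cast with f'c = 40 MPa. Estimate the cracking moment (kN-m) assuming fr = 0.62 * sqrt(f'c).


fr = 0.62 * sqrt(40) = 0.62 * 6.3246 = 3.9212 MPa
I = 294 * 300^3 / 12 = 661500000.0 mm^4
y_t = 150.0 mm
M_cr = fr * I / y_t = 3.9212 * 661500000.0 / 150.0 N-mm
= 17.2926 kN-m

17.2926 kN-m


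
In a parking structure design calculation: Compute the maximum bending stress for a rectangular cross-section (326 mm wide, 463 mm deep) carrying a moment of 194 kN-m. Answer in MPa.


I = b * h^3 / 12 = 326 * 463^3 / 12 = 2696369010.17 mm^4
y = h / 2 = 463 / 2 = 231.5 mm
M = 194 kN-m = 194000000.0 N-mm
sigma = M * y / I = 194000000.0 * 231.5 / 2696369010.17
= 16.66 MPa

16.66 MPa


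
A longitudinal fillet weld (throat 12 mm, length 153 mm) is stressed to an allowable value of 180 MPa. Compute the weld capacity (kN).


Strength = throat * length * allowable stress
= 12 * 153 * 180 N
= 330480 N
= 330.48 kN

330.48 kN


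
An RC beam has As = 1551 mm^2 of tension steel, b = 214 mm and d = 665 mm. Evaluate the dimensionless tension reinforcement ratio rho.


rho = As / (b * d)
= 1551 / (214 * 665)
= 1551 / 142310
= 0.010899 (dimensionless)

0.010899 (dimensionless)


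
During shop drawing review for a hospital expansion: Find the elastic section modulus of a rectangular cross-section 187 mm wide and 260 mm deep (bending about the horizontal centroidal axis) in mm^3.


S = b * h^2 / 6
= 187 * 260^2 / 6
= 187 * 67600 / 6
= 2106866.67 mm^3

2106866.67 mm^3


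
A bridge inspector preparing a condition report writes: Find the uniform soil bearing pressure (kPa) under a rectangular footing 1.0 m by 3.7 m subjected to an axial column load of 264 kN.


A = 1.0 * 3.7 = 3.7 m^2
q = P / A = 264 / 3.7
= 71.3514 kPa

71.3514 kPa


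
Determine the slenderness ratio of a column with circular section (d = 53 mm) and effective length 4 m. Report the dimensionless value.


Radius of gyration r = d / 4 = 53 / 4 = 13.25 mm
L_eff = 4000.0 mm
Slenderness ratio = L / r = 4000.0 / 13.25 = 301.89 (dimensionless)

301.89 (dimensionless)


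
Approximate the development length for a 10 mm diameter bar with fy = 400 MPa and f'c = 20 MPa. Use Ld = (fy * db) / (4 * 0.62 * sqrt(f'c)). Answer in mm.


Ld = (fy * db) / (4 * 0.62 * sqrt(f'c))
= (400 * 10) / (4 * 0.62 * sqrt(20))
= 4000 / 11.0909
= 360.66 mm

360.66 mm


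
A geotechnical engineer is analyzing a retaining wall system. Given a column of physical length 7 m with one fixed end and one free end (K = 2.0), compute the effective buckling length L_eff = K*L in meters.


L_eff = K * L
= 2.0 * 7
= 14.0 m

14.0 m


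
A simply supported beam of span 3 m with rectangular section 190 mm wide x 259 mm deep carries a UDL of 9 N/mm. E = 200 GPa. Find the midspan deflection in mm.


I = 190 * 259^3 / 12 = 275088000.83 mm^4
L = 3000.0 mm, w = 9 N/mm, E = 200000.0 MPa
delta = 5 * w * L^4 / (384 * E * I)
= 5 * 9 * 3000.0^4 / (384 * 200000.0 * 275088000.83)
= 0.1725 mm

0.1725 mm


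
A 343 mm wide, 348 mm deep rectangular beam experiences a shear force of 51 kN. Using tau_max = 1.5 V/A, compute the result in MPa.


A = b * h = 343 * 348 = 119364 mm^2
V = 51 kN = 51000.0 N
tau_max = 1.5 * V / A = 1.5 * 51000.0 / 119364
= 0.6409 MPa

0.6409 MPa


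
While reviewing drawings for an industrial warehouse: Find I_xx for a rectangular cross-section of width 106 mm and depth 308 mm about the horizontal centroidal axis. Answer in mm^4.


I = b * h^3 / 12
= 106 * 308^3 / 12
= 106 * 29218112 / 12
= 258093322.67 mm^4

258093322.67 mm^4


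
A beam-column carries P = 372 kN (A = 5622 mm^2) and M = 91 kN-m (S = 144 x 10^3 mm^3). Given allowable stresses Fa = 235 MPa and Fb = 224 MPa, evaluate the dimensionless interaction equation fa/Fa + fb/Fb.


f_a = P / A = 372000.0 / 5622 = 66.1686 MPa
f_b = M / S = 91000000.0 / 144000.0 = 631.9444 MPa
Ratio = f_a / Fa + f_b / Fb
= 66.1686 / 235 + 631.9444 / 224
= 3.1027 (dimensionless)

3.1027 (dimensionless)


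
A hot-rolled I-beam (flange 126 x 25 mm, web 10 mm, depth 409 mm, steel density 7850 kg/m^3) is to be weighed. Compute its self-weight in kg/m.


A_flanges = 2 * 126 * 25 = 6300 mm^2
A_web = (409 - 2 * 25) * 10 = 3590 mm^2
A_total = 6300 + 3590 = 9890 mm^2 = 0.009890 m^2
Weight = rho * A = 7850 * 0.009890 = 77.6365 kg/m

77.6365 kg/m


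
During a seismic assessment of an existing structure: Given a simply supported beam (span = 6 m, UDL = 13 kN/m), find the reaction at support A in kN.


Total load = w * L = 13 * 6 = 78 kN
By symmetry, each reaction R = total / 2 = 78 / 2 = 39.0 kN

39.0 kN


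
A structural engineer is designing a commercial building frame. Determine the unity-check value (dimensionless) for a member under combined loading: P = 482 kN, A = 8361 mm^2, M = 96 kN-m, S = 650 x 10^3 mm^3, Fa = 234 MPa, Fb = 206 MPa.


f_a = P / A = 482000.0 / 8361 = 57.6486 MPa
f_b = M / S = 96000000.0 / 650000.0 = 147.6923 MPa
Ratio = f_a / Fa + f_b / Fb
= 57.6486 / 234 + 147.6923 / 206
= 0.9633 (dimensionless)

0.9633 (dimensionless)


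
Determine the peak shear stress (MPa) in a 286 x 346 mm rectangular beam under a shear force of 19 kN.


A = b * h = 286 * 346 = 98956 mm^2
V = 19 kN = 19000.0 N
tau_max = 1.5 * V / A = 1.5 * 19000.0 / 98956
= 0.288 MPa

0.288 MPa


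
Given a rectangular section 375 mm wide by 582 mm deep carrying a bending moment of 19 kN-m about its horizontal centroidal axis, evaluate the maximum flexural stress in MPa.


I = b * h^3 / 12 = 375 * 582^3 / 12 = 6160542750.0 mm^4
y = h / 2 = 582 / 2 = 291.0 mm
M = 19 kN-m = 19000000.0 N-mm
sigma = M * y / I = 19000000.0 * 291.0 / 6160542750.0
= 0.9 MPa

0.9 MPa


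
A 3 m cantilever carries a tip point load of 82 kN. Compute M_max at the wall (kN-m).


For a cantilever with a point load at the free end:
M_max = P * L = 82 * 3 = 246 kN-m

246 kN-m


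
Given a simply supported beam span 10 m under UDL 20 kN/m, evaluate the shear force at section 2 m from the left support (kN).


R_A = w * L / 2 = 20 * 10 / 2 = 100.0 kN
V(x) = R_A - w * x = 100.0 - 20 * 2
= 60.0 kN

60.0 kN


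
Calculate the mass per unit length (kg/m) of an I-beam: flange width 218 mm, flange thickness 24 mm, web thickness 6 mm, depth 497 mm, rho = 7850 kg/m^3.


A_flanges = 2 * 218 * 24 = 10464 mm^2
A_web = (497 - 2 * 24) * 6 = 2694 mm^2
A_total = 10464 + 2694 = 13158 mm^2 = 0.013158 m^2
Weight = rho * A = 7850 * 0.013158 = 103.2903 kg/m

103.2903 kg/m


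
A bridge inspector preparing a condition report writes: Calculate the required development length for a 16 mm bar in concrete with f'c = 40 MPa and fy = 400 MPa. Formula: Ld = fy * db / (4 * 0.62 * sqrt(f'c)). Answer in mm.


Ld = (fy * db) / (4 * 0.62 * sqrt(f'c))
= (400 * 16) / (4 * 0.62 * sqrt(40))
= 6400 / 15.6849
= 408.04 mm

408.04 mm


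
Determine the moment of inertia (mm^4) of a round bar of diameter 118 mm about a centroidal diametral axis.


r = d / 2 = 118 / 2 = 59.0 mm
I = pi * r^4 / 4 = pi * 59.0^4 / 4
= 9516953.07 mm^4

9516953.07 mm^4


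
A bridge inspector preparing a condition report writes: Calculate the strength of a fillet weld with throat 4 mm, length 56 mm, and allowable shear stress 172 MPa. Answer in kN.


Strength = throat * length * allowable stress
= 4 * 56 * 172 N
= 38528 N
= 38.53 kN

38.53 kN


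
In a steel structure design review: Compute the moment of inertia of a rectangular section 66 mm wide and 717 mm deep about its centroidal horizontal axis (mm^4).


I = b * h^3 / 12
= 66 * 717^3 / 12
= 66 * 368601813 / 12
= 2027309971.5 mm^4

2027309971.5 mm^4


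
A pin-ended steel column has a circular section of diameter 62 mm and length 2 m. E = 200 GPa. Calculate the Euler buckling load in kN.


I = pi * d^4 / 64 = 725331.7 mm^4
L = 2000.0 mm
P_cr = pi^2 * E * I / L^2
= 9.8696 * 200000.0 * 725331.7 / 2000.0^2
= 357936.85 N = 357.9368 kN

357.9368 kN


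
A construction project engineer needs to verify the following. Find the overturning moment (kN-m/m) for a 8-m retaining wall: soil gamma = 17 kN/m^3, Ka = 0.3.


Pa = 0.5 * Ka * gamma * H^2
= 0.5 * 0.3 * 17 * 8^2
= 163.2 kN/m
Arm = H / 3 = 8 / 3 = 2.6667 m
Mo = Pa * arm = Pa * H / 3 = 163.2 * 8 / 3 = 435.2 kN-m/m

435.2 kN-m/m


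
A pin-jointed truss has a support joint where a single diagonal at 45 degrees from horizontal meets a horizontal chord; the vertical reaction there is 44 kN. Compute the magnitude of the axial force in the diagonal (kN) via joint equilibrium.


At the joint, only the diagonal has a vertical component, so vertical equilibrium gives:
F * sin(45) = 44
F = 44 / sin(45)
= 44 / 0.707107
= 62.23 kN

62.23 kN


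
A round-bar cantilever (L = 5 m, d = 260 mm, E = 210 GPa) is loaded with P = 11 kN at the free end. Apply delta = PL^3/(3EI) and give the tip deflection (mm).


I = pi * d^4 / 64 = pi * 260^4 / 64 = 224317569.45 mm^4
L = 5000.0 mm, P = 11000.0 N, E = 210000.0 MPa
delta = P * L^3 / (3 * E * I)
= 11000.0 * 5000.0^3 / (3 * 210000.0 * 224317569.45)
= 9.7297 mm

9.7297 mm


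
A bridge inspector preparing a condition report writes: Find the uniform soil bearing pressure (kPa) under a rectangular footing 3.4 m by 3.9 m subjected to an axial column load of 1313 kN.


A = 3.4 * 3.9 = 13.26 m^2
q = P / A = 1313 / 13.26
= 99.0196 kPa

99.0196 kPa


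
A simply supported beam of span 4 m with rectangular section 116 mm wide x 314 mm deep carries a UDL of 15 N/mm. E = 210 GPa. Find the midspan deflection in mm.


I = 116 * 314^3 / 12 = 299271725.33 mm^4
L = 4000.0 mm, w = 15 N/mm, E = 210000.0 MPa
delta = 5 * w * L^4 / (384 * E * I)
= 5 * 15 * 4000.0^4 / (384 * 210000.0 * 299271725.33)
= 0.7956 mm

0.7956 mm


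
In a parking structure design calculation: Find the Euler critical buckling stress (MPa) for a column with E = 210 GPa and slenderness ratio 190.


sigma_cr = pi^2 * E / lambda^2
= 9.8696 * 210000.0 / 190^2
= 9.8696 * 210000.0 / 36100
= 57.4132 MPa

57.4132 MPa


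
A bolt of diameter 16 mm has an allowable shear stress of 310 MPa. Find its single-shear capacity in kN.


A = pi * d^2 / 4 = pi * 16^2 / 4 = 201.0619 mm^2
V = f_v * A / 1000 = 310 * 201.0619 / 1000
= 62.3292 kN

62.3292 kN


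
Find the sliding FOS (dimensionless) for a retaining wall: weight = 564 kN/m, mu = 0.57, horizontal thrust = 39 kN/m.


Resisting force = mu * W = 0.57 * 564 = 321.48 kN/m
FOS = Resisting / Driving = 321.48 / 39
= 8.2431 (dimensionless)

8.2431 (dimensionless)


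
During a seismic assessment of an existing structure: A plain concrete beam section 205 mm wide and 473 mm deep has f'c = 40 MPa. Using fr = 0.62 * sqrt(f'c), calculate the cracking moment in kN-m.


fr = 0.62 * sqrt(40) = 0.62 * 6.3246 = 3.9212 MPa
I = 205 * 473^3 / 12 = 1807823540.42 mm^4
y_t = 236.5 mm
M_cr = fr * I / y_t = 3.9212 * 1807823540.42 / 236.5 N-mm
= 29.9741 kN-m

29.9741 kN-m


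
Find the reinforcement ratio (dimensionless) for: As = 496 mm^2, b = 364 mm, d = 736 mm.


rho = As / (b * d)
= 496 / (364 * 736)
= 496 / 267904
= 0.001851 (dimensionless)

0.001851 (dimensionless)


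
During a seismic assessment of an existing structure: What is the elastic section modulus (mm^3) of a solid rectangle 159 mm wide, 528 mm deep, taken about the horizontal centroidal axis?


S = b * h^2 / 6
= 159 * 528^2 / 6
= 159 * 278784 / 6
= 7387776.0 mm^3

7387776.0 mm^3


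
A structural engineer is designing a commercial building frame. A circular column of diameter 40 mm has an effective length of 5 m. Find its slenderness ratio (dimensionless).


Radius of gyration r = d / 4 = 40 / 4 = 10.0 mm
L_eff = 5000.0 mm
Slenderness ratio = L / r = 5000.0 / 10.0 = 500.0 (dimensionless)

500.0 (dimensionless)


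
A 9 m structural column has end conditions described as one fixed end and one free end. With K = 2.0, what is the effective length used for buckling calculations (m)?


L_eff = K * L
= 2.0 * 9
= 18.0 m

18.0 m


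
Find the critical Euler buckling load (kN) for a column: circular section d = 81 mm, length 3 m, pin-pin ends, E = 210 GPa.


I = pi * d^4 / 64 = 2113050.98 mm^4
L = 3000.0 mm
P_cr = pi^2 * E * I / L^2
= 9.8696 * 210000.0 * 2113050.98 / 3000.0^2
= 486616.13 N = 486.6161 kN

486.6161 kN


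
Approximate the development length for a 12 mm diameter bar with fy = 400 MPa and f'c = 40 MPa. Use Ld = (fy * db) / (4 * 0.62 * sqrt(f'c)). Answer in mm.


Ld = (fy * db) / (4 * 0.62 * sqrt(f'c))
= (400 * 12) / (4 * 0.62 * sqrt(40))
= 4800 / 15.6849
= 306.03 mm

306.03 mm


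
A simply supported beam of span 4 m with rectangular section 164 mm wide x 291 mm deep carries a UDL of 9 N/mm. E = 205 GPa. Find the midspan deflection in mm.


I = 164 * 291^3 / 12 = 336776337.0 mm^4
L = 4000.0 mm, w = 9 N/mm, E = 205000.0 MPa
delta = 5 * w * L^4 / (384 * E * I)
= 5 * 9 * 4000.0^4 / (384 * 205000.0 * 336776337.0)
= 0.4345 mm

0.4345 mm


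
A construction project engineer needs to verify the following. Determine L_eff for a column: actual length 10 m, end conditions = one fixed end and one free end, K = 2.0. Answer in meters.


L_eff = K * L
= 2.0 * 10
= 20.0 m

20.0 m


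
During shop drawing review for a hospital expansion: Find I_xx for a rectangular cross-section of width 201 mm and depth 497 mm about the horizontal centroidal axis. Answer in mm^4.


I = b * h^3 / 12
= 201 * 497^3 / 12
= 201 * 122763473 / 12
= 2056288172.75 mm^4

2056288172.75 mm^4


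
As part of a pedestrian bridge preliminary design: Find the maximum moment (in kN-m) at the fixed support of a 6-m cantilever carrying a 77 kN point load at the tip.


For a cantilever with a point load at the free end:
M_max = P * L = 77 * 6 = 462 kN-m

462 kN-m


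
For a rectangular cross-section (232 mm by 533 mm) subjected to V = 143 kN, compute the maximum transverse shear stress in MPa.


A = b * h = 232 * 533 = 123656 mm^2
V = 143 kN = 143000.0 N
tau_max = 1.5 * V / A = 1.5 * 143000.0 / 123656
= 1.7347 MPa

1.7347 MPa


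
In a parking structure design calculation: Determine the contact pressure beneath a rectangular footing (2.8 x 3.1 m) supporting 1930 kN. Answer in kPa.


A = 2.8 * 3.1 = 8.68 m^2
q = P / A = 1930 / 8.68
= 222.3502 kPa

222.3502 kPa


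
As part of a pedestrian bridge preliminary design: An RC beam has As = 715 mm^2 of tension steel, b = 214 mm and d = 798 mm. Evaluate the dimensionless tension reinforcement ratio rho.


rho = As / (b * d)
= 715 / (214 * 798)
= 715 / 170772
= 0.004187 (dimensionless)

0.004187 (dimensionless)


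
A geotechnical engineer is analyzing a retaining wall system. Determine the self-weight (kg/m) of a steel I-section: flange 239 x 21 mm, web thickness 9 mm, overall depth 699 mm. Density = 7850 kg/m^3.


A_flanges = 2 * 239 * 21 = 10038 mm^2
A_web = (699 - 2 * 21) * 9 = 5913 mm^2
A_total = 10038 + 5913 = 15951 mm^2 = 0.015951 m^2
Weight = rho * A = 7850 * 0.015951 = 125.2154 kg/m

125.2154 kg/m


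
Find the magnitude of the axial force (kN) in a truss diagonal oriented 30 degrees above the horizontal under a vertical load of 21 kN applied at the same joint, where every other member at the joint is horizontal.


At the joint, only the diagonal has a vertical component, so vertical equilibrium gives:
F * sin(30) = 21
F = 21 / sin(30)
= 21 / 0.5
= 42.0 kN

42.0 kN


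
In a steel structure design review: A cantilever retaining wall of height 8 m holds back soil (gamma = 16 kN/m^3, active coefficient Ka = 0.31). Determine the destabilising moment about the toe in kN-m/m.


Pa = 0.5 * Ka * gamma * H^2
= 0.5 * 0.31 * 16 * 8^2
= 158.72 kN/m
Arm = H / 3 = 8 / 3 = 2.6667 m
Mo = Pa * arm = Pa * H / 3 = 158.72 * 8 / 3 = 423.2533 kN-m/m

423.2533 kN-m/m


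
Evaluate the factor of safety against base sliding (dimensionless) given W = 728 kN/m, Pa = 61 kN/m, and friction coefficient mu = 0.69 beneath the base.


Resisting force = mu * W = 0.69 * 728 = 502.32 kN/m
FOS = Resisting / Driving = 502.32 / 61
= 8.2348 (dimensionless)

8.2348 (dimensionless)


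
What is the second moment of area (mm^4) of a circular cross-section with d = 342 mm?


r = d / 2 = 342 / 2 = 171.0 mm
I = pi * r^4 / 4 = pi * 171.0^4 / 4
= 671543767.66 mm^4

671543767.66 mm^4


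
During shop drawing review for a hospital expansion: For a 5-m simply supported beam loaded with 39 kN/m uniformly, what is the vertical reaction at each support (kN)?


Total load = w * L = 39 * 5 = 195 kN
By symmetry, each reaction R = total / 2 = 195 / 2 = 97.5 kN

97.5 kN


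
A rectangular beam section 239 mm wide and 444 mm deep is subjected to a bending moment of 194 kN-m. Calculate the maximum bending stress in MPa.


I = b * h^3 / 12 = 239 * 444^3 / 12 = 1743273648.0 mm^4
y = h / 2 = 444 / 2 = 222.0 mm
M = 194 kN-m = 194000000.0 N-mm
sigma = M * y / I = 194000000.0 * 222.0 / 1743273648.0
= 24.71 MPa

24.71 MPa


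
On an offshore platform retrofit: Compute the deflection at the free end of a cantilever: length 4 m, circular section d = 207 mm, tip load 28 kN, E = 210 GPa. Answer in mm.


I = pi * d^4 / 64 = pi * 207^4 / 64 = 90126245.71 mm^4
L = 4000.0 mm, P = 28000.0 N, E = 210000.0 MPa
delta = P * L^3 / (3 * E * I)
= 28000.0 * 4000.0^3 / (3 * 210000.0 * 90126245.71)
= 31.5607 mm

31.5607 mm


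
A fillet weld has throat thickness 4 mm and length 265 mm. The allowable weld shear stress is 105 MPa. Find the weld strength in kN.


Strength = throat * length * allowable stress
= 4 * 265 * 105 N
= 111300 N
= 111.3 kN

111.3 kN


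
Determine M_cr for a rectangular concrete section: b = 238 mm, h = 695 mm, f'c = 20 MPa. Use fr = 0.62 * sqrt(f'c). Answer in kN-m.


fr = 0.62 * sqrt(20) = 0.62 * 4.4721 = 2.7727 MPa
I = 238 * 695^3 / 12 = 6658097104.17 mm^4
y_t = 347.5 mm
M_cr = fr * I / y_t = 2.7727 * 6658097104.17 / 347.5 N-mm
= 53.1254 kN-m

53.1254 kN-m


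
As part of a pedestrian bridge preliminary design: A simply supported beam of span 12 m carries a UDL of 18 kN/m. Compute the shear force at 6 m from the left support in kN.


R_A = w * L / 2 = 18 * 12 / 2 = 108.0 kN
V(x) = R_A - w * x = 108.0 - 18 * 6
= 0.0 kN

0.0 kN


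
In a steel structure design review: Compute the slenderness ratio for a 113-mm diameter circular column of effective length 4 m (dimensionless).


Radius of gyration r = d / 4 = 113 / 4 = 28.25 mm
L_eff = 4000.0 mm
Slenderness ratio = L / r = 4000.0 / 28.25 = 141.59 (dimensionless)

141.59 (dimensionless)


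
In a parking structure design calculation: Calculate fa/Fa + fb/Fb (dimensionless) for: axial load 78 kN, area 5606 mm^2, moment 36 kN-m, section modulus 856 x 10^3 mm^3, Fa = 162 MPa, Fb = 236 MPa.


f_a = P / A = 78000.0 / 5606 = 13.9137 MPa
f_b = M / S = 36000000.0 / 856000.0 = 42.0561 MPa
Ratio = f_a / Fa + f_b / Fb
= 13.9137 / 162 + 42.0561 / 236
= 0.2641 (dimensionless)

0.2641 (dimensionless)
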